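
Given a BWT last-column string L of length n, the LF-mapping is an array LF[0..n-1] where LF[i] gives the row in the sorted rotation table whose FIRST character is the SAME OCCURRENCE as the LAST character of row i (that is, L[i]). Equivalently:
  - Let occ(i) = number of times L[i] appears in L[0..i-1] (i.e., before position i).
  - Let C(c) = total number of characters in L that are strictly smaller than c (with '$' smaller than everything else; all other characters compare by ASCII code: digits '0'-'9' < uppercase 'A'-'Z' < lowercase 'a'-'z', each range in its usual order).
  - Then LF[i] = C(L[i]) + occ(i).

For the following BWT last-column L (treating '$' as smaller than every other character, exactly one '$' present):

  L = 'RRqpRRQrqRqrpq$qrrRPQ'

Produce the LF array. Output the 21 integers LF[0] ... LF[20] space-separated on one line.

Answer: 4 5 12 10 6 7 2 17 13 8 14 18 11 15 0 16 19 20 9 1 3

Derivation:
Char counts: '$':1, 'P':1, 'Q':2, 'R':6, 'p':2, 'q':5, 'r':4
C (first-col start): C('$')=0, C('P')=1, C('Q')=2, C('R')=4, C('p')=10, C('q')=12, C('r')=17
L[0]='R': occ=0, LF[0]=C('R')+0=4+0=4
L[1]='R': occ=1, LF[1]=C('R')+1=4+1=5
L[2]='q': occ=0, LF[2]=C('q')+0=12+0=12
L[3]='p': occ=0, LF[3]=C('p')+0=10+0=10
L[4]='R': occ=2, LF[4]=C('R')+2=4+2=6
L[5]='R': occ=3, LF[5]=C('R')+3=4+3=7
L[6]='Q': occ=0, LF[6]=C('Q')+0=2+0=2
L[7]='r': occ=0, LF[7]=C('r')+0=17+0=17
L[8]='q': occ=1, LF[8]=C('q')+1=12+1=13
L[9]='R': occ=4, LF[9]=C('R')+4=4+4=8
L[10]='q': occ=2, LF[10]=C('q')+2=12+2=14
L[11]='r': occ=1, LF[11]=C('r')+1=17+1=18
L[12]='p': occ=1, LF[12]=C('p')+1=10+1=11
L[13]='q': occ=3, LF[13]=C('q')+3=12+3=15
L[14]='$': occ=0, LF[14]=C('$')+0=0+0=0
L[15]='q': occ=4, LF[15]=C('q')+4=12+4=16
L[16]='r': occ=2, LF[16]=C('r')+2=17+2=19
L[17]='r': occ=3, LF[17]=C('r')+3=17+3=20
L[18]='R': occ=5, LF[18]=C('R')+5=4+5=9
L[19]='P': occ=0, LF[19]=C('P')+0=1+0=1
L[20]='Q': occ=1, LF[20]=C('Q')+1=2+1=3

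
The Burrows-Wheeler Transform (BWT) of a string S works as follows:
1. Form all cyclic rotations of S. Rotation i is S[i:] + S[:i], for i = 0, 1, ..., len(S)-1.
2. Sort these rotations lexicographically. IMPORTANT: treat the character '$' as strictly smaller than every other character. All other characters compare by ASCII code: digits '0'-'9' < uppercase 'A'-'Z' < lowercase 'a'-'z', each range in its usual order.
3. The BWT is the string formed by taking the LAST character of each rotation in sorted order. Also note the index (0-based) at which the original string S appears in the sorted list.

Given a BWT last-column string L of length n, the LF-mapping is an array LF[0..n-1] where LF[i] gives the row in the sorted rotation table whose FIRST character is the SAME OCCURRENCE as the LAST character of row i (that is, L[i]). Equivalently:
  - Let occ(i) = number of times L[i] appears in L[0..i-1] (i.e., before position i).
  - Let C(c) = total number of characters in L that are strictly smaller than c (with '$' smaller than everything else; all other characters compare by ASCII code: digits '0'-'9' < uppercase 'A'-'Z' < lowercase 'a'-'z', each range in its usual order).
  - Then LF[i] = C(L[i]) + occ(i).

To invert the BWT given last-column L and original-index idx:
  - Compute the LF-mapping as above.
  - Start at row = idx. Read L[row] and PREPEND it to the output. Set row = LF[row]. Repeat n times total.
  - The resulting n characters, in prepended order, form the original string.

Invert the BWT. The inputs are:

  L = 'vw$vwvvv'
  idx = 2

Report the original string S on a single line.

LF mapping: 1 6 0 2 7 3 4 5
Walk LF starting at row 2, prepending L[row]:
  step 1: row=2, L[2]='$', prepend. Next row=LF[2]=0
  step 2: row=0, L[0]='v', prepend. Next row=LF[0]=1
  step 3: row=1, L[1]='w', prepend. Next row=LF[1]=6
  step 4: row=6, L[6]='v', prepend. Next row=LF[6]=4
  step 5: row=4, L[4]='w', prepend. Next row=LF[4]=7
  step 6: row=7, L[7]='v', prepend. Next row=LF[7]=5
  step 7: row=5, L[5]='v', prepend. Next row=LF[5]=3
  step 8: row=3, L[3]='v', prepend. Next row=LF[3]=2
Reversed output: vvvwvwv$

Answer: vvvwvwv$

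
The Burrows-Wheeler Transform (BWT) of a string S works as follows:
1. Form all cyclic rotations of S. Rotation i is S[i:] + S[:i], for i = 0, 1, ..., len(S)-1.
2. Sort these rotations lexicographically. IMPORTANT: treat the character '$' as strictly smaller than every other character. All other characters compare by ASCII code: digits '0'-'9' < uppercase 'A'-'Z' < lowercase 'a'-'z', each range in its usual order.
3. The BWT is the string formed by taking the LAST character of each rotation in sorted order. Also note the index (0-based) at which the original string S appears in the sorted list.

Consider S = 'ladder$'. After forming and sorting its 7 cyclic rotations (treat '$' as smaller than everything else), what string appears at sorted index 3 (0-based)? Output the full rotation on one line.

Answer: der$lad

Derivation:
All 7 rotations (rotation i = S[i:]+S[:i]):
  rot[0] = ladder$
  rot[1] = adder$l
  rot[2] = dder$la
  rot[3] = der$lad
  rot[4] = er$ladd
  rot[5] = r$ladde
  rot[6] = $ladder
Sorted (with $ < everything):
  sorted[0] = $ladder
  sorted[1] = adder$l
  sorted[2] = dder$la
  sorted[3] = der$lad
  sorted[4] = er$ladd
  sorted[5] = ladder$
  sorted[6] = r$ladde
sorted[3] = der$lad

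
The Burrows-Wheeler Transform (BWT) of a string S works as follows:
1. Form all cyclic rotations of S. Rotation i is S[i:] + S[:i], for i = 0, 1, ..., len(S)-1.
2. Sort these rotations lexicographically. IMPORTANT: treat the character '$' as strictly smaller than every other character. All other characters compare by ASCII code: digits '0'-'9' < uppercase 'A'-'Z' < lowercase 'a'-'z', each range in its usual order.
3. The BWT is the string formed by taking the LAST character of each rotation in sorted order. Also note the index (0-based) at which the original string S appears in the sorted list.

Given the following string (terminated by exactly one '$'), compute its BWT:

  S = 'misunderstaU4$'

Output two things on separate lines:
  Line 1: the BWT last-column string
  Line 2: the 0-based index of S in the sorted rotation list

All 14 rotations (rotation i = S[i:]+S[:i]):
  rot[0] = misunderstaU4$
  rot[1] = isunderstaU4$m
  rot[2] = sunderstaU4$mi
  rot[3] = understaU4$mis
  rot[4] = nderstaU4$misu
  rot[5] = derstaU4$misun
  rot[6] = erstaU4$misund
  rot[7] = rstaU4$misunde
  rot[8] = staU4$misunder
  rot[9] = taU4$misunders
  rot[10] = aU4$misunderst
  rot[11] = U4$misundersta
  rot[12] = 4$misunderstaU
  rot[13] = $misunderstaU4
Sorted (with $ < everything):
  sorted[0] = $misunderstaU4  (last char: '4')
  sorted[1] = 4$misunderstaU  (last char: 'U')
  sorted[2] = U4$misundersta  (last char: 'a')
  sorted[3] = aU4$misunderst  (last char: 't')
  sorted[4] = derstaU4$misun  (last char: 'n')
  sorted[5] = erstaU4$misund  (last char: 'd')
  sorted[6] = isunderstaU4$m  (last char: 'm')
  sorted[7] = misunderstaU4$  (last char: '$')
  sorted[8] = nderstaU4$misu  (last char: 'u')
  sorted[9] = rstaU4$misunde  (last char: 'e')
  sorted[10] = staU4$misunder  (last char: 'r')
  sorted[11] = sunderstaU4$mi  (last char: 'i')
  sorted[12] = taU4$misunders  (last char: 's')
  sorted[13] = understaU4$mis  (last char: 's')
Last column: 4Uatndm$ueriss
Original string S is at sorted index 7

Answer: 4Uatndm$ueriss
7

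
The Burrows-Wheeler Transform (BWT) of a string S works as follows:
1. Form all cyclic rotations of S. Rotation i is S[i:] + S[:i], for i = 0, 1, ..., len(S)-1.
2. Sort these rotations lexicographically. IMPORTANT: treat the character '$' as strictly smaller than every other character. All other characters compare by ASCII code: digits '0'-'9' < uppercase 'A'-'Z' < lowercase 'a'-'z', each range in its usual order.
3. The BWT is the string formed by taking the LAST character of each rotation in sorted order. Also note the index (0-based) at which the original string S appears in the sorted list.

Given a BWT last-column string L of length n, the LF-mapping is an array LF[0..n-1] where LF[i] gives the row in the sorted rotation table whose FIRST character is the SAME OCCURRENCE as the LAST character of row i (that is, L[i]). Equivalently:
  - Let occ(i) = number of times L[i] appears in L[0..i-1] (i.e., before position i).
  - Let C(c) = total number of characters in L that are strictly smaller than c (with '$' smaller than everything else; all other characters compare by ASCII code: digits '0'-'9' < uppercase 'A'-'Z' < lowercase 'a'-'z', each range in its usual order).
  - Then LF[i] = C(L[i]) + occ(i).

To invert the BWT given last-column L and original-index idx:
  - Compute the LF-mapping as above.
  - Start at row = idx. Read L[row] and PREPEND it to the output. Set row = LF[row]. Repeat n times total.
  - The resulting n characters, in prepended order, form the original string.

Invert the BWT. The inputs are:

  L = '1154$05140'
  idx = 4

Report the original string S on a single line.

LF mapping: 3 4 8 6 0 1 9 5 7 2
Walk LF starting at row 4, prepending L[row]:
  step 1: row=4, L[4]='$', prepend. Next row=LF[4]=0
  step 2: row=0, L[0]='1', prepend. Next row=LF[0]=3
  step 3: row=3, L[3]='4', prepend. Next row=LF[3]=6
  step 4: row=6, L[6]='5', prepend. Next row=LF[6]=9
  step 5: row=9, L[9]='0', prepend. Next row=LF[9]=2
  step 6: row=2, L[2]='5', prepend. Next row=LF[2]=8
  step 7: row=8, L[8]='4', prepend. Next row=LF[8]=7
  step 8: row=7, L[7]='1', prepend. Next row=LF[7]=5
  step 9: row=5, L[5]='0', prepend. Next row=LF[5]=1
  step 10: row=1, L[1]='1', prepend. Next row=LF[1]=4
Reversed output: 101450541$

Answer: 101450541$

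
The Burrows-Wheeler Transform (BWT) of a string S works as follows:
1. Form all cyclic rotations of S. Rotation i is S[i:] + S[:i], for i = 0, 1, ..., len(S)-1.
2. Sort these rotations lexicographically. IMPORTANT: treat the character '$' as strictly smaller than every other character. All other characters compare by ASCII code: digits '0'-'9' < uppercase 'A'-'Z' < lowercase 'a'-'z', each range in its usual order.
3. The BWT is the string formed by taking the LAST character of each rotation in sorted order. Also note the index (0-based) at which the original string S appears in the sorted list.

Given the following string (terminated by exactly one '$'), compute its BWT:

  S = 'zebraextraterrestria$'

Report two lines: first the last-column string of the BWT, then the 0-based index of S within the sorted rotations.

All 21 rotations (rotation i = S[i:]+S[:i]):
  rot[0] = zebraextraterrestria$
  rot[1] = ebraextraterrestria$z
  rot[2] = braextraterrestria$ze
  rot[3] = raextraterrestria$zeb
  rot[4] = aextraterrestria$zebr
  rot[5] = extraterrestria$zebra
  rot[6] = xtraterrestria$zebrae
  rot[7] = traterrestria$zebraex
  rot[8] = raterrestria$zebraext
  rot[9] = aterrestria$zebraextr
  rot[10] = terrestria$zebraextra
  rot[11] = errestria$zebraextrat
  rot[12] = rrestria$zebraextrate
  rot[13] = restria$zebraextrater
  rot[14] = estria$zebraextraterr
  rot[15] = stria$zebraextraterre
  rot[16] = tria$zebraextraterres
  rot[17] = ria$zebraextraterrest
  rot[18] = ia$zebraextraterrestr
  rot[19] = a$zebraextraterrestri
  rot[20] = $zebraextraterrestria
Sorted (with $ < everything):
  sorted[0] = $zebraextraterrestria  (last char: 'a')
  sorted[1] = a$zebraextraterrestri  (last char: 'i')
  sorted[2] = aextraterrestria$zebr  (last char: 'r')
  sorted[3] = aterrestria$zebraextr  (last char: 'r')
  sorted[4] = braextraterrestria$ze  (last char: 'e')
  sorted[5] = ebraextraterrestria$z  (last char: 'z')
  sorted[6] = errestria$zebraextrat  (last char: 't')
  sorted[7] = estria$zebraextraterr  (last char: 'r')
  sorted[8] = extraterrestria$zebra  (last char: 'a')
  sorted[9] = ia$zebraextraterrestr  (last char: 'r')
  sorted[10] = raextraterrestria$zeb  (last char: 'b')
  sorted[11] = raterrestria$zebraext  (last char: 't')
  sorted[12] = restria$zebraextrater  (last char: 'r')
  sorted[13] = ria$zebraextraterrest  (last char: 't')
  sorted[14] = rrestria$zebraextrate  (last char: 'e')
  sorted[15] = stria$zebraextraterre  (last char: 'e')
  sorted[16] = terrestria$zebraextra  (last char: 'a')
  sorted[17] = traterrestria$zebraex  (last char: 'x')
  sorted[18] = tria$zebraextraterres  (last char: 's')
  sorted[19] = xtraterrestria$zebrae  (last char: 'e')
  sorted[20] = zebraextraterrestria$  (last char: '$')
Last column: airreztrarbtrteeaxse$
Original string S is at sorted index 20

Answer: airreztrarbtrteeaxse$
20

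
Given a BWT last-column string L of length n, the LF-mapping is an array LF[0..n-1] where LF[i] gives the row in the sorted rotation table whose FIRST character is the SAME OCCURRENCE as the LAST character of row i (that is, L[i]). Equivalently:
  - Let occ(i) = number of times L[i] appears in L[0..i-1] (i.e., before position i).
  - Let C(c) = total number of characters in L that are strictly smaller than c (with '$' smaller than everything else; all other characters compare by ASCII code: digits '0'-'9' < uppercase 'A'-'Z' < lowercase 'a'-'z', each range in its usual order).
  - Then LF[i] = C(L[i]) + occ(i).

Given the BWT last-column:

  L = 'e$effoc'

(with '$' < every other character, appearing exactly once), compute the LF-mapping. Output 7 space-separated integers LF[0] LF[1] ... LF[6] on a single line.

Char counts: '$':1, 'c':1, 'e':2, 'f':2, 'o':1
C (first-col start): C('$')=0, C('c')=1, C('e')=2, C('f')=4, C('o')=6
L[0]='e': occ=0, LF[0]=C('e')+0=2+0=2
L[1]='$': occ=0, LF[1]=C('$')+0=0+0=0
L[2]='e': occ=1, LF[2]=C('e')+1=2+1=3
L[3]='f': occ=0, LF[3]=C('f')+0=4+0=4
L[4]='f': occ=1, LF[4]=C('f')+1=4+1=5
L[5]='o': occ=0, LF[5]=C('o')+0=6+0=6
L[6]='c': occ=0, LF[6]=C('c')+0=1+0=1

Answer: 2 0 3 4 5 6 1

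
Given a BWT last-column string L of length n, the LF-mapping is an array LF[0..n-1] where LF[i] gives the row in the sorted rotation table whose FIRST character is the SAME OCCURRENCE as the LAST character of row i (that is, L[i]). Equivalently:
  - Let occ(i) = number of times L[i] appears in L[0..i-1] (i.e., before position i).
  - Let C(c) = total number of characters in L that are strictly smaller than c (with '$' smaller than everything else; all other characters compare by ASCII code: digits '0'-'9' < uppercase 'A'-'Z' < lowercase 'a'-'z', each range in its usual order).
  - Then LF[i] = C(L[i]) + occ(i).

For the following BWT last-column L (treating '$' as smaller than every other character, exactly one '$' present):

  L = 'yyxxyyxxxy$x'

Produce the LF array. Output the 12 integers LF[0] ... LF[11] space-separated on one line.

Answer: 7 8 1 2 9 10 3 4 5 11 0 6

Derivation:
Char counts: '$':1, 'x':6, 'y':5
C (first-col start): C('$')=0, C('x')=1, C('y')=7
L[0]='y': occ=0, LF[0]=C('y')+0=7+0=7
L[1]='y': occ=1, LF[1]=C('y')+1=7+1=8
L[2]='x': occ=0, LF[2]=C('x')+0=1+0=1
L[3]='x': occ=1, LF[3]=C('x')+1=1+1=2
L[4]='y': occ=2, LF[4]=C('y')+2=7+2=9
L[5]='y': occ=3, LF[5]=C('y')+3=7+3=10
L[6]='x': occ=2, LF[6]=C('x')+2=1+2=3
L[7]='x': occ=3, LF[7]=C('x')+3=1+3=4
L[8]='x': occ=4, LF[8]=C('x')+4=1+4=5
L[9]='y': occ=4, LF[9]=C('y')+4=7+4=11
L[10]='$': occ=0, LF[10]=C('$')+0=0+0=0
L[11]='x': occ=5, LF[11]=C('x')+5=1+5=6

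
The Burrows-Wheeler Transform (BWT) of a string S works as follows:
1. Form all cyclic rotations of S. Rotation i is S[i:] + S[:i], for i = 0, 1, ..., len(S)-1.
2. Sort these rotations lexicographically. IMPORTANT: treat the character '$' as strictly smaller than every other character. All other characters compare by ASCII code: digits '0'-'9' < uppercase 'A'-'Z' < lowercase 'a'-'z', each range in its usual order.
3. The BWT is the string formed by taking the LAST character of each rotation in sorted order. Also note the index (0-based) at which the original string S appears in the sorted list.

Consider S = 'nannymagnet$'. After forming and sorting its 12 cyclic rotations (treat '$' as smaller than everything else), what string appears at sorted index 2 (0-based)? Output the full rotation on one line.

Answer: annymagnet$n

Derivation:
All 12 rotations (rotation i = S[i:]+S[:i]):
  rot[0] = nannymagnet$
  rot[1] = annymagnet$n
  rot[2] = nnymagnet$na
  rot[3] = nymagnet$nan
  rot[4] = ymagnet$nann
  rot[5] = magnet$nanny
  rot[6] = agnet$nannym
  rot[7] = gnet$nannyma
  rot[8] = net$nannymag
  rot[9] = et$nannymagn
  rot[10] = t$nannymagne
  rot[11] = $nannymagnet
Sorted (with $ < everything):
  sorted[0] = $nannymagnet
  sorted[1] = agnet$nannym
  sorted[2] = annymagnet$n
  sorted[3] = et$nannymagn
  sorted[4] = gnet$nannyma
  sorted[5] = magnet$nanny
  sorted[6] = nannymagnet$
  sorted[7] = net$nannymag
  sorted[8] = nnymagnet$na
  sorted[9] = nymagnet$nan
  sorted[10] = t$nannymagne
  sorted[11] = ymagnet$nann
sorted[2] = annymagnet$n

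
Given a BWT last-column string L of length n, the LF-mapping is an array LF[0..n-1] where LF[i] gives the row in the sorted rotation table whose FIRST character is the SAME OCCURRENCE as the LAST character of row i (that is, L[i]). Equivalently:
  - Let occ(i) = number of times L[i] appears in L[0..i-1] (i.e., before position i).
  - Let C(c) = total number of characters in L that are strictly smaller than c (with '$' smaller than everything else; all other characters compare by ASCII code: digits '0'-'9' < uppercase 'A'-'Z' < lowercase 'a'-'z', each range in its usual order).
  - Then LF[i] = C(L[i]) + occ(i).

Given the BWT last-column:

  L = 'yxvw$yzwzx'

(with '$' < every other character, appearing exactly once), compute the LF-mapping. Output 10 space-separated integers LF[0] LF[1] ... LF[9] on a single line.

Char counts: '$':1, 'v':1, 'w':2, 'x':2, 'y':2, 'z':2
C (first-col start): C('$')=0, C('v')=1, C('w')=2, C('x')=4, C('y')=6, C('z')=8
L[0]='y': occ=0, LF[0]=C('y')+0=6+0=6
L[1]='x': occ=0, LF[1]=C('x')+0=4+0=4
L[2]='v': occ=0, LF[2]=C('v')+0=1+0=1
L[3]='w': occ=0, LF[3]=C('w')+0=2+0=2
L[4]='$': occ=0, LF[4]=C('$')+0=0+0=0
L[5]='y': occ=1, LF[5]=C('y')+1=6+1=7
L[6]='z': occ=0, LF[6]=C('z')+0=8+0=8
L[7]='w': occ=1, LF[7]=C('w')+1=2+1=3
L[8]='z': occ=1, LF[8]=C('z')+1=8+1=9
L[9]='x': occ=1, LF[9]=C('x')+1=4+1=5

Answer: 6 4 1 2 0 7 8 3 9 5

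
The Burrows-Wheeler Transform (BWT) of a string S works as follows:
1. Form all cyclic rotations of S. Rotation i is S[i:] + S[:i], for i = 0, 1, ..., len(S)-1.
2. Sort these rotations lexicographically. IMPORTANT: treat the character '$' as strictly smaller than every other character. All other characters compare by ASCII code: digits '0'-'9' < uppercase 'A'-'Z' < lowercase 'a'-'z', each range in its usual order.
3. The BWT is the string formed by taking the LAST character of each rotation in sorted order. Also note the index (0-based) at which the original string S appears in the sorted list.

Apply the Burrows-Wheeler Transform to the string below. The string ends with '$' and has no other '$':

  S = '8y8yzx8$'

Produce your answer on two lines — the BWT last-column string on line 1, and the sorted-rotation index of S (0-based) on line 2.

Answer: 8x$yz88y
2

Derivation:
All 8 rotations (rotation i = S[i:]+S[:i]):
  rot[0] = 8y8yzx8$
  rot[1] = y8yzx8$8
  rot[2] = 8yzx8$8y
  rot[3] = yzx8$8y8
  rot[4] = zx8$8y8y
  rot[5] = x8$8y8yz
  rot[6] = 8$8y8yzx
  rot[7] = $8y8yzx8
Sorted (with $ < everything):
  sorted[0] = $8y8yzx8  (last char: '8')
  sorted[1] = 8$8y8yzx  (last char: 'x')
  sorted[2] = 8y8yzx8$  (last char: '$')
  sorted[3] = 8yzx8$8y  (last char: 'y')
  sorted[4] = x8$8y8yz  (last char: 'z')
  sorted[5] = y8yzx8$8  (last char: '8')
  sorted[6] = yzx8$8y8  (last char: '8')
  sorted[7] = zx8$8y8y  (last char: 'y')
Last column: 8x$yz88y
Original string S is at sorted index 2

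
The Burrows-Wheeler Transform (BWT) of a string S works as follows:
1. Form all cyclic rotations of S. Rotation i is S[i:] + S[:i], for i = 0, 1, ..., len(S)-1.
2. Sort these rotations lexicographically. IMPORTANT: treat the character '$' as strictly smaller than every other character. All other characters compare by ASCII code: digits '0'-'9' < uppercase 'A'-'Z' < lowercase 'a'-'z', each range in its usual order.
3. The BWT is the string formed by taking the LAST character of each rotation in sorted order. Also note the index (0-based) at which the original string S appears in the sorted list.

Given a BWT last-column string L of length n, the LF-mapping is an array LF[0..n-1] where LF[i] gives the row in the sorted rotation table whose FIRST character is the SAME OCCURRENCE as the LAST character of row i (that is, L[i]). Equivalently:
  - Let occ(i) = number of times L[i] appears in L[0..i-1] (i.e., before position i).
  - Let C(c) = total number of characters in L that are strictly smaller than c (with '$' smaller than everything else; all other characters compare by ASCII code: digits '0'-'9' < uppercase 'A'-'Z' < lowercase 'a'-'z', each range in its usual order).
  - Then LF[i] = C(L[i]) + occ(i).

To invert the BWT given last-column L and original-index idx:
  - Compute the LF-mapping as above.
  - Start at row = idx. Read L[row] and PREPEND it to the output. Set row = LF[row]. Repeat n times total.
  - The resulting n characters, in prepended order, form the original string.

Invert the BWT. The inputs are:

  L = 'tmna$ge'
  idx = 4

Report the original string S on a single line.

LF mapping: 6 4 5 1 0 3 2
Walk LF starting at row 4, prepending L[row]:
  step 1: row=4, L[4]='$', prepend. Next row=LF[4]=0
  step 2: row=0, L[0]='t', prepend. Next row=LF[0]=6
  step 3: row=6, L[6]='e', prepend. Next row=LF[6]=2
  step 4: row=2, L[2]='n', prepend. Next row=LF[2]=5
  step 5: row=5, L[5]='g', prepend. Next row=LF[5]=3
  step 6: row=3, L[3]='a', prepend. Next row=LF[3]=1
  step 7: row=1, L[1]='m', prepend. Next row=LF[1]=4
Reversed output: magnet$

Answer: magnet$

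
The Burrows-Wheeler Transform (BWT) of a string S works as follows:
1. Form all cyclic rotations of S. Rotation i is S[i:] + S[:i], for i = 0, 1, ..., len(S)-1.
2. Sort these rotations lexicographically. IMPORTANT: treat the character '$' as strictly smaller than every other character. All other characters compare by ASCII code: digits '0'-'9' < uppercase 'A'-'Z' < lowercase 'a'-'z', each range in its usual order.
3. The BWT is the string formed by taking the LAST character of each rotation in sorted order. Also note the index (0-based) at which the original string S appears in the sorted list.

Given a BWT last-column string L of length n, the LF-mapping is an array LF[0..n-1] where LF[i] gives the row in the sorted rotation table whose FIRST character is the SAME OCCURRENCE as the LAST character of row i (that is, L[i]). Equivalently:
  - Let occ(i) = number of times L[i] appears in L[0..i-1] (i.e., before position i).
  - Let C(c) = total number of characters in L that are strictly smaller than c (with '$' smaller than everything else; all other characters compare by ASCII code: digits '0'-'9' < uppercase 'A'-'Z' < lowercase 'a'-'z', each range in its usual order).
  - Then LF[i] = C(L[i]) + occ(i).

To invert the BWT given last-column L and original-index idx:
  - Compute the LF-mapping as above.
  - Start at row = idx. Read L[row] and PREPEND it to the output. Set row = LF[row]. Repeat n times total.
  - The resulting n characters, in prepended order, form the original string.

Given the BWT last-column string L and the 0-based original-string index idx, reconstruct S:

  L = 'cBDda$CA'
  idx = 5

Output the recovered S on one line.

LF mapping: 6 2 4 7 5 0 3 1
Walk LF starting at row 5, prepending L[row]:
  step 1: row=5, L[5]='$', prepend. Next row=LF[5]=0
  step 2: row=0, L[0]='c', prepend. Next row=LF[0]=6
  step 3: row=6, L[6]='C', prepend. Next row=LF[6]=3
  step 4: row=3, L[3]='d', prepend. Next row=LF[3]=7
  step 5: row=7, L[7]='A', prepend. Next row=LF[7]=1
  step 6: row=1, L[1]='B', prepend. Next row=LF[1]=2
  step 7: row=2, L[2]='D', prepend. Next row=LF[2]=4
  step 8: row=4, L[4]='a', prepend. Next row=LF[4]=5
Reversed output: aDBAdCc$

Answer: aDBAdCc$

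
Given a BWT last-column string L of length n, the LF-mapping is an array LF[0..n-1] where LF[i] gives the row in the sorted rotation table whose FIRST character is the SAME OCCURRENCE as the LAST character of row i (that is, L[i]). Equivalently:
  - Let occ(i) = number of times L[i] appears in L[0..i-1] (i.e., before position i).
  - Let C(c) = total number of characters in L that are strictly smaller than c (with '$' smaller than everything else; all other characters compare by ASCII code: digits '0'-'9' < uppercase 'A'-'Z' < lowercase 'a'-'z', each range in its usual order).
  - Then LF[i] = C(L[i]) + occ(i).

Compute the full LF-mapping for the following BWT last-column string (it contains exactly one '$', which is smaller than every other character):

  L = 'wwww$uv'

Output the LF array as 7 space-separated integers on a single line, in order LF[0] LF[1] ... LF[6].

Answer: 3 4 5 6 0 1 2

Derivation:
Char counts: '$':1, 'u':1, 'v':1, 'w':4
C (first-col start): C('$')=0, C('u')=1, C('v')=2, C('w')=3
L[0]='w': occ=0, LF[0]=C('w')+0=3+0=3
L[1]='w': occ=1, LF[1]=C('w')+1=3+1=4
L[2]='w': occ=2, LF[2]=C('w')+2=3+2=5
L[3]='w': occ=3, LF[3]=C('w')+3=3+3=6
L[4]='$': occ=0, LF[4]=C('$')+0=0+0=0
L[5]='u': occ=0, LF[5]=C('u')+0=1+0=1
L[6]='v': occ=0, LF[6]=C('v')+0=2+0=2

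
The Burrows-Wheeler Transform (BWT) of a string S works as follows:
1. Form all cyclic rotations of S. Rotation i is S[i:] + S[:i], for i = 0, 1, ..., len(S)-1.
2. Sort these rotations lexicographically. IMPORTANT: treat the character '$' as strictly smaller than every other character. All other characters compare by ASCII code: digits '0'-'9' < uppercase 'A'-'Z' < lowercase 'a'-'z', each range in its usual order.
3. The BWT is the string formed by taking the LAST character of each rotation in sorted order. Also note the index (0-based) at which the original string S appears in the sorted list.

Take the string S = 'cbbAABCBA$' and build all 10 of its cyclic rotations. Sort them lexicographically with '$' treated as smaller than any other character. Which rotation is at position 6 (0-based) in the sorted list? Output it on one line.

Answer: CBA$cbbAAB

Derivation:
All 10 rotations (rotation i = S[i:]+S[:i]):
  rot[0] = cbbAABCBA$
  rot[1] = bbAABCBA$c
  rot[2] = bAABCBA$cb
  rot[3] = AABCBA$cbb
  rot[4] = ABCBA$cbbA
  rot[5] = BCBA$cbbAA
  rot[6] = CBA$cbbAAB
  rot[7] = BA$cbbAABC
  rot[8] = A$cbbAABCB
  rot[9] = $cbbAABCBA
Sorted (with $ < everything):
  sorted[0] = $cbbAABCBA
  sorted[1] = A$cbbAABCB
  sorted[2] = AABCBA$cbb
  sorted[3] = ABCBA$cbbA
  sorted[4] = BA$cbbAABC
  sorted[5] = BCBA$cbbAA
  sorted[6] = CBA$cbbAAB
  sorted[7] = bAABCBA$cb
  sorted[8] = bbAABCBA$c
  sorted[9] = cbbAABCBA$
sorted[6] = CBA$cbbAAB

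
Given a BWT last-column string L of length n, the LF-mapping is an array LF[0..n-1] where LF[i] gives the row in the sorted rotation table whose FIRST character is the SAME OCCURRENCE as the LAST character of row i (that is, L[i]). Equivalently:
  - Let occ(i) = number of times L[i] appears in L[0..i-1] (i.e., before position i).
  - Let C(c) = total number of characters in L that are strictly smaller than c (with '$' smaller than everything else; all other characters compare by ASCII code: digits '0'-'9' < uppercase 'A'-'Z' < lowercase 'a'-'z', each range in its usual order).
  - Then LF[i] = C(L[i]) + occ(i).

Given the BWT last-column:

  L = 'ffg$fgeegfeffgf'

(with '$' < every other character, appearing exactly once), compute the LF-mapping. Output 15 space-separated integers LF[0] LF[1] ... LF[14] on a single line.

Answer: 4 5 11 0 6 12 1 2 13 7 3 8 9 14 10

Derivation:
Char counts: '$':1, 'e':3, 'f':7, 'g':4
C (first-col start): C('$')=0, C('e')=1, C('f')=4, C('g')=11
L[0]='f': occ=0, LF[0]=C('f')+0=4+0=4
L[1]='f': occ=1, LF[1]=C('f')+1=4+1=5
L[2]='g': occ=0, LF[2]=C('g')+0=11+0=11
L[3]='$': occ=0, LF[3]=C('$')+0=0+0=0
L[4]='f': occ=2, LF[4]=C('f')+2=4+2=6
L[5]='g': occ=1, LF[5]=C('g')+1=11+1=12
L[6]='e': occ=0, LF[6]=C('e')+0=1+0=1
L[7]='e': occ=1, LF[7]=C('e')+1=1+1=2
L[8]='g': occ=2, LF[8]=C('g')+2=11+2=13
L[9]='f': occ=3, LF[9]=C('f')+3=4+3=7
L[10]='e': occ=2, LF[10]=C('e')+2=1+2=3
L[11]='f': occ=4, LF[11]=C('f')+4=4+4=8
L[12]='f': occ=5, LF[12]=C('f')+5=4+5=9
L[13]='g': occ=3, LF[13]=C('g')+3=11+3=14
L[14]='f': occ=6, LF[14]=C('f')+6=4+6=10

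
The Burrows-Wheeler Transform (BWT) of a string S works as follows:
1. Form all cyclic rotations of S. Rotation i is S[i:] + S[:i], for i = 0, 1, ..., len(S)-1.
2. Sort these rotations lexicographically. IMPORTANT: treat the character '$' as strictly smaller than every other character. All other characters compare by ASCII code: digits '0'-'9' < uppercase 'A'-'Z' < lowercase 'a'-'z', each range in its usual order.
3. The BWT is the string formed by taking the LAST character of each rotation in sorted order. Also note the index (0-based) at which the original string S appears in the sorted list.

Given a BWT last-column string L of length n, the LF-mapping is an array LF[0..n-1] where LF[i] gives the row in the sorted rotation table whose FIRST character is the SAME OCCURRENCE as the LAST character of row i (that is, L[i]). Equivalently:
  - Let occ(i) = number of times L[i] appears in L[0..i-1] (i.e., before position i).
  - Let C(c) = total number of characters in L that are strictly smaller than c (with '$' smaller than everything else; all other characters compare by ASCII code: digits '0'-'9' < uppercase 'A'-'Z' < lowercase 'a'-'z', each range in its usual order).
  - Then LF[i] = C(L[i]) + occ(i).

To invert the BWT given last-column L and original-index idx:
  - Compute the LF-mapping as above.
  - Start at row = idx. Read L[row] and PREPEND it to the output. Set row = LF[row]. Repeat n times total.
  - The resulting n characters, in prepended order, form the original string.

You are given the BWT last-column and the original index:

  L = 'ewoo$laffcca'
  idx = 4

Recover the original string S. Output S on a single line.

LF mapping: 5 11 9 10 0 8 1 6 7 3 4 2
Walk LF starting at row 4, prepending L[row]:
  step 1: row=4, L[4]='$', prepend. Next row=LF[4]=0
  step 2: row=0, L[0]='e', prepend. Next row=LF[0]=5
  step 3: row=5, L[5]='l', prepend. Next row=LF[5]=8
  step 4: row=8, L[8]='f', prepend. Next row=LF[8]=7
  step 5: row=7, L[7]='f', prepend. Next row=LF[7]=6
  step 6: row=6, L[6]='a', prepend. Next row=LF[6]=1
  step 7: row=1, L[1]='w', prepend. Next row=LF[1]=11
  step 8: row=11, L[11]='a', prepend. Next row=LF[11]=2
  step 9: row=2, L[2]='o', prepend. Next row=LF[2]=9
  step 10: row=9, L[9]='c', prepend. Next row=LF[9]=3
  step 11: row=3, L[3]='o', prepend. Next row=LF[3]=10
  step 12: row=10, L[10]='c', prepend. Next row=LF[10]=4
Reversed output: cocoawaffle$

Answer: cocoawaffle$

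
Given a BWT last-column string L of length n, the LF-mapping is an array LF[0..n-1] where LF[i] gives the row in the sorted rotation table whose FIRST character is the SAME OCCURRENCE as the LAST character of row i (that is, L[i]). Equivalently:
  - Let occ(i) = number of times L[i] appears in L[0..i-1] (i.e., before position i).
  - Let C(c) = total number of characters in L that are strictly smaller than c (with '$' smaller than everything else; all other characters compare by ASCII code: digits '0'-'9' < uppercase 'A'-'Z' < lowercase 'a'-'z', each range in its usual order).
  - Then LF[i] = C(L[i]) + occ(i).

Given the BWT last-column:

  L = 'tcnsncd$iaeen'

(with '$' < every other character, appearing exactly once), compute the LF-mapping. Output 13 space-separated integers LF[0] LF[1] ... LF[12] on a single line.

Answer: 12 2 8 11 9 3 4 0 7 1 5 6 10

Derivation:
Char counts: '$':1, 'a':1, 'c':2, 'd':1, 'e':2, 'i':1, 'n':3, 's':1, 't':1
C (first-col start): C('$')=0, C('a')=1, C('c')=2, C('d')=4, C('e')=5, C('i')=7, C('n')=8, C('s')=11, C('t')=12
L[0]='t': occ=0, LF[0]=C('t')+0=12+0=12
L[1]='c': occ=0, LF[1]=C('c')+0=2+0=2
L[2]='n': occ=0, LF[2]=C('n')+0=8+0=8
L[3]='s': occ=0, LF[3]=C('s')+0=11+0=11
L[4]='n': occ=1, LF[4]=C('n')+1=8+1=9
L[5]='c': occ=1, LF[5]=C('c')+1=2+1=3
L[6]='d': occ=0, LF[6]=C('d')+0=4+0=4
L[7]='$': occ=0, LF[7]=C('$')+0=0+0=0
L[8]='i': occ=0, LF[8]=C('i')+0=7+0=7
L[9]='a': occ=0, LF[9]=C('a')+0=1+0=1
L[10]='e': occ=0, LF[10]=C('e')+0=5+0=5
L[11]='e': occ=1, LF[11]=C('e')+1=5+1=6
L[12]='n': occ=2, LF[12]=C('n')+2=8+2=10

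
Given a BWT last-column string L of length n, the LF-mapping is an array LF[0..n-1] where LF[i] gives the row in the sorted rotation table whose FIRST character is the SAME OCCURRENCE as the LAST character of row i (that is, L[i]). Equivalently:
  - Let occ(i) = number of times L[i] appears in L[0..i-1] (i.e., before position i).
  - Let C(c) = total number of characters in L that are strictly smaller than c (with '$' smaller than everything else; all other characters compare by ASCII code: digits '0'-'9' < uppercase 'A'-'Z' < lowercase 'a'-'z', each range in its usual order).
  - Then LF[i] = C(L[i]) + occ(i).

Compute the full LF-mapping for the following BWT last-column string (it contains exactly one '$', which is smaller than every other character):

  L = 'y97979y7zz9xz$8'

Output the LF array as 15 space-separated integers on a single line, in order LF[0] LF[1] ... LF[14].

Char counts: '$':1, '7':3, '8':1, '9':4, 'x':1, 'y':2, 'z':3
C (first-col start): C('$')=0, C('7')=1, C('8')=4, C('9')=5, C('x')=9, C('y')=10, C('z')=12
L[0]='y': occ=0, LF[0]=C('y')+0=10+0=10
L[1]='9': occ=0, LF[1]=C('9')+0=5+0=5
L[2]='7': occ=0, LF[2]=C('7')+0=1+0=1
L[3]='9': occ=1, LF[3]=C('9')+1=5+1=6
L[4]='7': occ=1, LF[4]=C('7')+1=1+1=2
L[5]='9': occ=2, LF[5]=C('9')+2=5+2=7
L[6]='y': occ=1, LF[6]=C('y')+1=10+1=11
L[7]='7': occ=2, LF[7]=C('7')+2=1+2=3
L[8]='z': occ=0, LF[8]=C('z')+0=12+0=12
L[9]='z': occ=1, LF[9]=C('z')+1=12+1=13
L[10]='9': occ=3, LF[10]=C('9')+3=5+3=8
L[11]='x': occ=0, LF[11]=C('x')+0=9+0=9
L[12]='z': occ=2, LF[12]=C('z')+2=12+2=14
L[13]='$': occ=0, LF[13]=C('$')+0=0+0=0
L[14]='8': occ=0, LF[14]=C('8')+0=4+0=4

Answer: 10 5 1 6 2 7 11 3 12 13 8 9 14 0 4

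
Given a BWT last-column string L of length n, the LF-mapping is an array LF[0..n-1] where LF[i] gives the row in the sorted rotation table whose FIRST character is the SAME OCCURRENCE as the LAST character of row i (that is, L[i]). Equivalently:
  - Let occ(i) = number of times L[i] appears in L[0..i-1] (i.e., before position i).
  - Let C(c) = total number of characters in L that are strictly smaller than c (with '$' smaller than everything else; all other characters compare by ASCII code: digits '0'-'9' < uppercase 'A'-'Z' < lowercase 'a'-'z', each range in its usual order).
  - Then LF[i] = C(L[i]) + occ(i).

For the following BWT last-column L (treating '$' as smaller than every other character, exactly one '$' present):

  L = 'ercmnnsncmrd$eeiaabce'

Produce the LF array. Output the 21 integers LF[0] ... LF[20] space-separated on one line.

Char counts: '$':1, 'a':2, 'b':1, 'c':3, 'd':1, 'e':4, 'i':1, 'm':2, 'n':3, 'r':2, 's':1
C (first-col start): C('$')=0, C('a')=1, C('b')=3, C('c')=4, C('d')=7, C('e')=8, C('i')=12, C('m')=13, C('n')=15, C('r')=18, C('s')=20
L[0]='e': occ=0, LF[0]=C('e')+0=8+0=8
L[1]='r': occ=0, LF[1]=C('r')+0=18+0=18
L[2]='c': occ=0, LF[2]=C('c')+0=4+0=4
L[3]='m': occ=0, LF[3]=C('m')+0=13+0=13
L[4]='n': occ=0, LF[4]=C('n')+0=15+0=15
L[5]='n': occ=1, LF[5]=C('n')+1=15+1=16
L[6]='s': occ=0, LF[6]=C('s')+0=20+0=20
L[7]='n': occ=2, LF[7]=C('n')+2=15+2=17
L[8]='c': occ=1, LF[8]=C('c')+1=4+1=5
L[9]='m': occ=1, LF[9]=C('m')+1=13+1=14
L[10]='r': occ=1, LF[10]=C('r')+1=18+1=19
L[11]='d': occ=0, LF[11]=C('d')+0=7+0=7
L[12]='$': occ=0, LF[12]=C('$')+0=0+0=0
L[13]='e': occ=1, LF[13]=C('e')+1=8+1=9
L[14]='e': occ=2, LF[14]=C('e')+2=8+2=10
L[15]='i': occ=0, LF[15]=C('i')+0=12+0=12
L[16]='a': occ=0, LF[16]=C('a')+0=1+0=1
L[17]='a': occ=1, LF[17]=C('a')+1=1+1=2
L[18]='b': occ=0, LF[18]=C('b')+0=3+0=3
L[19]='c': occ=2, LF[19]=C('c')+2=4+2=6
L[20]='e': occ=3, LF[20]=C('e')+3=8+3=11

Answer: 8 18 4 13 15 16 20 17 5 14 19 7 0 9 10 12 1 2 3 6 11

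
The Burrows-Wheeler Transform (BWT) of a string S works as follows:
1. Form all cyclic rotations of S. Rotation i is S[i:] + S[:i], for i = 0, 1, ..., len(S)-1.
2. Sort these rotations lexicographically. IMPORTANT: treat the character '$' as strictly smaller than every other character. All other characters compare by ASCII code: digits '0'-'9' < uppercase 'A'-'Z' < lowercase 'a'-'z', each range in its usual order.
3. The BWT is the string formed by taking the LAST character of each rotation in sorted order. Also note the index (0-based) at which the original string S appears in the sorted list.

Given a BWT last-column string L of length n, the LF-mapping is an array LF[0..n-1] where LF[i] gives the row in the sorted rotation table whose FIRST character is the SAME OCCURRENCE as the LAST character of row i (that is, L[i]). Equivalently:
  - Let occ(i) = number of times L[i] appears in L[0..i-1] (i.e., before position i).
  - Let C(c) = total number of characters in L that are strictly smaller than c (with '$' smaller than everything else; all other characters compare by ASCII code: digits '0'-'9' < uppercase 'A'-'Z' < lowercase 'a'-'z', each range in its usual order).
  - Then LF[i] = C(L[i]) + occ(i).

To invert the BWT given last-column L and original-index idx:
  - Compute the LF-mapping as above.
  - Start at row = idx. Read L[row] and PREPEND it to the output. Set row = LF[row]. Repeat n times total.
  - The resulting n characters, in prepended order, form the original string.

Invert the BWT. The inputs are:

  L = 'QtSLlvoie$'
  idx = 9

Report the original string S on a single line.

LF mapping: 2 8 3 1 6 9 7 5 4 0
Walk LF starting at row 9, prepending L[row]:
  step 1: row=9, L[9]='$', prepend. Next row=LF[9]=0
  step 2: row=0, L[0]='Q', prepend. Next row=LF[0]=2
  step 3: row=2, L[2]='S', prepend. Next row=LF[2]=3
  step 4: row=3, L[3]='L', prepend. Next row=LF[3]=1
  step 5: row=1, L[1]='t', prepend. Next row=LF[1]=8
  step 6: row=8, L[8]='e', prepend. Next row=LF[8]=4
  step 7: row=4, L[4]='l', prepend. Next row=LF[4]=6
  step 8: row=6, L[6]='o', prepend. Next row=LF[6]=7
  step 9: row=7, L[7]='i', prepend. Next row=LF[7]=5
  step 10: row=5, L[5]='v', prepend. Next row=LF[5]=9
Reversed output: violetLSQ$

Answer: violetLSQ$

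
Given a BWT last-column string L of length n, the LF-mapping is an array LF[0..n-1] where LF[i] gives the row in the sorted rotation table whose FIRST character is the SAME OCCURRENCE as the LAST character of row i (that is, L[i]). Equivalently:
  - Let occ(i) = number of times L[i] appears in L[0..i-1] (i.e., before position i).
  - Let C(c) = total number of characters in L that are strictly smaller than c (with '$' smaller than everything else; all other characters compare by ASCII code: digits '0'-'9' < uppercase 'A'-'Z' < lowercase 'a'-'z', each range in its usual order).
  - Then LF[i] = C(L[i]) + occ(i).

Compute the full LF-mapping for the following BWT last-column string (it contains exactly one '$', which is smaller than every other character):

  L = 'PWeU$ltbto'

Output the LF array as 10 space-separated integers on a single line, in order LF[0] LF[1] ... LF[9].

Char counts: '$':1, 'P':1, 'U':1, 'W':1, 'b':1, 'e':1, 'l':1, 'o':1, 't':2
C (first-col start): C('$')=0, C('P')=1, C('U')=2, C('W')=3, C('b')=4, C('e')=5, C('l')=6, C('o')=7, C('t')=8
L[0]='P': occ=0, LF[0]=C('P')+0=1+0=1
L[1]='W': occ=0, LF[1]=C('W')+0=3+0=3
L[2]='e': occ=0, LF[2]=C('e')+0=5+0=5
L[3]='U': occ=0, LF[3]=C('U')+0=2+0=2
L[4]='$': occ=0, LF[4]=C('$')+0=0+0=0
L[5]='l': occ=0, LF[5]=C('l')+0=6+0=6
L[6]='t': occ=0, LF[6]=C('t')+0=8+0=8
L[7]='b': occ=0, LF[7]=C('b')+0=4+0=4
L[8]='t': occ=1, LF[8]=C('t')+1=8+1=9
L[9]='o': occ=0, LF[9]=C('o')+0=7+0=7

Answer: 1 3 5 2 0 6 8 4 9 7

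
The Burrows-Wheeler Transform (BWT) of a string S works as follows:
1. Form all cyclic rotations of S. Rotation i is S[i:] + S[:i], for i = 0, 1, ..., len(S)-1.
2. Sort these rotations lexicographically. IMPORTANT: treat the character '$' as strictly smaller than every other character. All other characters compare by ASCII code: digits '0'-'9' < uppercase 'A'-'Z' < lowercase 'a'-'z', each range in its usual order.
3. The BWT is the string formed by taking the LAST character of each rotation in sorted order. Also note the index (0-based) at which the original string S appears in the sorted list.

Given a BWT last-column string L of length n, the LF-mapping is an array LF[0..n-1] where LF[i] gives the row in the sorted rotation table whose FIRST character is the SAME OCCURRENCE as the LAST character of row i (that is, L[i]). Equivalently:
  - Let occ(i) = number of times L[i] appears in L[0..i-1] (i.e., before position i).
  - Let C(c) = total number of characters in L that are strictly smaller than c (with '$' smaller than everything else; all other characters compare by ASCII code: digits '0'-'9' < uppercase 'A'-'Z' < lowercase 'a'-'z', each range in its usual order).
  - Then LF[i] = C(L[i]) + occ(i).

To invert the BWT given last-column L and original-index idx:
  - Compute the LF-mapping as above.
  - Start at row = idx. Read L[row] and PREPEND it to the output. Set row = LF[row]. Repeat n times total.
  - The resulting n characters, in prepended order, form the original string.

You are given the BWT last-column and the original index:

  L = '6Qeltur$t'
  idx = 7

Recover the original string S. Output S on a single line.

LF mapping: 1 2 3 4 6 8 5 0 7
Walk LF starting at row 7, prepending L[row]:
  step 1: row=7, L[7]='$', prepend. Next row=LF[7]=0
  step 2: row=0, L[0]='6', prepend. Next row=LF[0]=1
  step 3: row=1, L[1]='Q', prepend. Next row=LF[1]=2
  step 4: row=2, L[2]='e', prepend. Next row=LF[2]=3
  step 5: row=3, L[3]='l', prepend. Next row=LF[3]=4
  step 6: row=4, L[4]='t', prepend. Next row=LF[4]=6
  step 7: row=6, L[6]='r', prepend. Next row=LF[6]=5
  step 8: row=5, L[5]='u', prepend. Next row=LF[5]=8
  step 9: row=8, L[8]='t', prepend. Next row=LF[8]=7
Reversed output: turtleQ6$

Answer: turtleQ6$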